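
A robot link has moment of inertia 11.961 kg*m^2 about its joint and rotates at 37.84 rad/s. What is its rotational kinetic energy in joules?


KE = (1/2)*I*omega^2 = 0.5*11.961*37.84^2 = 8563.2722

8563.2722 J


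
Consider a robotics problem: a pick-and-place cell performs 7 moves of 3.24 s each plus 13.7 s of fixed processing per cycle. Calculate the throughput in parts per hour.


T_cycle = 7*3.24 + 13.7 = 36.3800 s
rate = 3600/T = 98.9555

98.9555 parts/hour


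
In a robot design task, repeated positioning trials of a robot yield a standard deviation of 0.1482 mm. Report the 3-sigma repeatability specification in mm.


repeatability = 3*sigma = 3*0.1482 = 0.4446

0.4446 mm


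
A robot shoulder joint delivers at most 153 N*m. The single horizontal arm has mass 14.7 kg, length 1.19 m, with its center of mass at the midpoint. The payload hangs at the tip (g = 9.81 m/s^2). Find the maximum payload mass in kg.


tau_arm = m_arm*g*(L/2) = 14.7*9.81*1.19/2 = 85.8032 N*m
tau_payload = tau_max - tau_arm = 153 - 85.8032 = 67.1968
m_payload = tau_payload / (g*L) = 67.1968 / (9.81*1.19) = 5.7562

5.7562 kg


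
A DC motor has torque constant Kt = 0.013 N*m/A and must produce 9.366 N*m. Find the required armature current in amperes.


I = tau / Kt = 9.366/0.013 = 720.4615

720.4615 A


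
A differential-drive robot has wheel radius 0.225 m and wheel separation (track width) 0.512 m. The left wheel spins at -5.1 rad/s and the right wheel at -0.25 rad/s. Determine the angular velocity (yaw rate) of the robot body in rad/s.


omega = r*(wR - wL)/L = 0.225*(-0.25 - (-5.1))/0.512 = 2.1313

2.1313 rad/s


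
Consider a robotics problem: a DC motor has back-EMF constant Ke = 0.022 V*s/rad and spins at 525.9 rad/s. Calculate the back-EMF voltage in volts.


V_emf = Ke * omega = 0.022*525.9 = 11.5698

11.5698 V


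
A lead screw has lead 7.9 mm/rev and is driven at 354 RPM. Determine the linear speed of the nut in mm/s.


v = lead * (RPM/60) = 7.9*354/60 = 46.6100

46.6100 mm/s


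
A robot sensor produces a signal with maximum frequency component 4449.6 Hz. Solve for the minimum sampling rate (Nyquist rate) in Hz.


f_s,min = 2*f_max = 2*4449.6 = 8899.2000

8899.2000 Hz


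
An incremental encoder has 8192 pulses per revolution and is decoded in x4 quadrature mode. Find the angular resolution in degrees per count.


resolution = 360 / (PPR * 4) = 360 / 32768 = 0.0110

0.0110 degrees


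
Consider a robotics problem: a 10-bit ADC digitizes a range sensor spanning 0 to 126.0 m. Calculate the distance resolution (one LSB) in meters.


res = range / 2^n = 126.0/2^10 = 126.0/1024 = 0.1230

0.1230 m


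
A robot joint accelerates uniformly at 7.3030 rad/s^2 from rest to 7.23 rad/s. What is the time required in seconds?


t = delta_omega / alpha = 7.23 / 7.3030 = 0.9900

0.9900 s


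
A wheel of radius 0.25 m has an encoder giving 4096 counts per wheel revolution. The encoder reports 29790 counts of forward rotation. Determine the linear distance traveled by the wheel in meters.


revs = 29790/4096 = 7.272949
d = revs * 2*pi*r = 7.272949 * 2*pi*0.25 = 11.4243

11.4243 m


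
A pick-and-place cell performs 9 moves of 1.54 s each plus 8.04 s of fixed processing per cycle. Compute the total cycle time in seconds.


T = 9*1.54 + 8.04 = 21.9000

21.9000 s


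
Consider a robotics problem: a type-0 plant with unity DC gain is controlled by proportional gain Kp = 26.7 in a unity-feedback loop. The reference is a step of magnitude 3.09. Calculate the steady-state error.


e_ss = R/(1 + Kp) = 3.09/(1 + 26.7) = 3.09/27.7000 = 0.1116

0.1116


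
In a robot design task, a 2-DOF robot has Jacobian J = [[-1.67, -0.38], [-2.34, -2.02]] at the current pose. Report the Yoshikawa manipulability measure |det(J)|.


det(J) = -1.67*-2.02 - (-0.38)*(-2.34) = 2.4842
|det(J)| = 2.4842

2.4842


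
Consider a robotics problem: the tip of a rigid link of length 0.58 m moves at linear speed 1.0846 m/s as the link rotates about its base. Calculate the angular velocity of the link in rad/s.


omega = v / L = 1.0846 / 0.58 = 1.8700

1.8700 rad/s


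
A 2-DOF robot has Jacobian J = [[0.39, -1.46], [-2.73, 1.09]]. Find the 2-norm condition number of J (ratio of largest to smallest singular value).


JJ^T eigenvalues: trace(JJ^T) = 10.9247, det(JJ^T) = det(J)^2 = 12.67858449
s_max^2 = (10.9247 + sqrt(68.63473213))/2 = 9.60465407
s_min^2 = (10.9247 - sqrt(68.63473213))/2 = 1.32004593
kappa = s_max/s_min = sqrt(9.60465407/1.32004593) = 2.6974

2.6974


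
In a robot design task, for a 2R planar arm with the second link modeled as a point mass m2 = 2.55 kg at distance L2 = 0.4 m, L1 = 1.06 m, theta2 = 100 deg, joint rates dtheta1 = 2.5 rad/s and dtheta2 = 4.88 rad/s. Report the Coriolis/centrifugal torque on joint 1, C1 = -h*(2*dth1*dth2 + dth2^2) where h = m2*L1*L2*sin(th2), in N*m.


h = m2*L1*L2*sin(th2) = 2.55*1.06*0.4*sin(100 deg) = 1.064774
C1 = -h*(2*2.5*4.88 + 4.88^2) = -1.064774*48.2144 = -51.3374

-51.3374 N*m


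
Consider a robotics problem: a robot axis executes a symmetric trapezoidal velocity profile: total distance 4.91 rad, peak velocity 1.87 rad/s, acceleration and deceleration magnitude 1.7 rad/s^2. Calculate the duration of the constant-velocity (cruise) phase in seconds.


t_acc = v/a = 1.100000 s, d_acc = v^2/(2a) = 1.028500 rad each
d_cruise = 4.91 - 2*1.028500 = 2.853000 rad
t_cruise = d_cruise/v = 2.853000/1.87 = 1.5257

1.5257 s


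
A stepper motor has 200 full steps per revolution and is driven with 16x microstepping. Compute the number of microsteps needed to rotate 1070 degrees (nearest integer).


step_size = 360/(200*16) = 360/3200 = 0.112500 deg
n = 1070/(360/3200) = 1070*3200/360 = 9511.1111 -> 9511

9511 steps


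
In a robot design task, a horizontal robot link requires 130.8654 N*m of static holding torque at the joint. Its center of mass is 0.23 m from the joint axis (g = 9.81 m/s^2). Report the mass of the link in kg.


m = tau / (g*L) = 130.8654 / (9.81 * 0.23) = 58.0000

58.0000 kg


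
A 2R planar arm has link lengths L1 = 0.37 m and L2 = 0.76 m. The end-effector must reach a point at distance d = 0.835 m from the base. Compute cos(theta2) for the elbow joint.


cos(th2) = (d^2 - L1^2 - L2^2)/(2*L1*L2) = (0.835^2 - 0.37^2 - 0.76^2)/(2*0.37*0.76) = -0.0307

-0.0307


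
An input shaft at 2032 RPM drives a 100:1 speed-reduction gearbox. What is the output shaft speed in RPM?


omega_out = omega_in / N = 2032 / 100 = 20.3200

20.3200 RPM


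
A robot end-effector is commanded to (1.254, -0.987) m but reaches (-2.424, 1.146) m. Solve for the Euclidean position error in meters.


dx = -2.424 - (1.254) = -3.6780, dy = 1.146 - (-0.987) = 2.1330
err = sqrt(13.527684 + 4.549689) = 4.2517

4.2517 m


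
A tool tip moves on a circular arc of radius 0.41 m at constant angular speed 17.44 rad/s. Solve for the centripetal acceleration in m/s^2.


a_c = omega^2 * r = 17.44^2 * 0.41 = 124.7030

124.7030 m/s^2


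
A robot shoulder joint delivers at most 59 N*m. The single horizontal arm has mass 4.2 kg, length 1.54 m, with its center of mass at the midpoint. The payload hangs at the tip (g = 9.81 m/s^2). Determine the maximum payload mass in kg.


tau_arm = m_arm*g*(L/2) = 4.2*9.81*1.54/2 = 31.7255 N*m
tau_payload = tau_max - tau_arm = 59 - 31.7255 = 27.2745
m_payload = tau_payload / (g*L) = 27.2745 / (9.81*1.54) = 1.8054

1.8054 kg


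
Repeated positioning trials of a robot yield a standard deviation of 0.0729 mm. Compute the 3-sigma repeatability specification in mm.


repeatability = 3*sigma = 3*0.0729 = 0.2187

0.2187 mm


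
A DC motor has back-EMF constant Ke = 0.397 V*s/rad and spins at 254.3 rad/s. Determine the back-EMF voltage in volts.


V_emf = Ke * omega = 0.397*254.3 = 100.9571

100.9571 V


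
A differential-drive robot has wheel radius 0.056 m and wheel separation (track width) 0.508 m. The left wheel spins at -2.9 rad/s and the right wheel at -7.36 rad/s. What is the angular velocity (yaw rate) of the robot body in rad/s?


omega = r*(wR - wL)/L = 0.056*(-7.36 - (-2.9))/0.508 = -0.4917

-0.4917 rad/s


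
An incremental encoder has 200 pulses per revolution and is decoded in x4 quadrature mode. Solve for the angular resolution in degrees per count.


resolution = 360 / (PPR * 4) = 360 / 800 = 0.4500

0.4500 degrees


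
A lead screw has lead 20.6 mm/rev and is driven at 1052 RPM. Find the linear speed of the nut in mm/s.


v = lead * (RPM/60) = 20.6*1052/60 = 361.1867

361.1867 mm/s


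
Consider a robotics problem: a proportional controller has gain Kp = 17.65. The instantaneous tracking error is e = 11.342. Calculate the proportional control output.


u_P = Kp * e = 17.65 * 11.342 = 200.1863

200.1863


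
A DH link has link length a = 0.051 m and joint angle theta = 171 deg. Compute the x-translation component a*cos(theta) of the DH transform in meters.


a*cos(theta) = 0.051*cos(171 deg) = -0.0504

-0.0504 m


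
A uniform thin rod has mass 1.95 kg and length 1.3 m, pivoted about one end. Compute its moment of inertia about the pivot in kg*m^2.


I = (1/3)*m*L^2 = (1/3)*1.95*1.3^2 = 1.0985

1.0985 kg*m^2


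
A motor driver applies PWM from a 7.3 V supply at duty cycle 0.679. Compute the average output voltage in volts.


V_avg = V_supply * D = 7.3*0.679 = 4.9567

4.9567 V


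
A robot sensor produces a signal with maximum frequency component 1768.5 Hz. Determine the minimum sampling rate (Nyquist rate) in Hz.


f_s,min = 2*f_max = 2*1768.5 = 3537.0000

3537.0000 Hz


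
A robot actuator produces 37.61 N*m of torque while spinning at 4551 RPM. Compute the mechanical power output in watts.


omega = 4551 * 2*pi/60 = 476.579606 rad/s
P = tau * omega = 37.61 * 476.579606 = 17924.1590

17924.1590 W


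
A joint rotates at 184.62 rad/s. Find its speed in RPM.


RPM = 184.62 * 60/(2*pi) = 1762.9911

1762.9911 RPM


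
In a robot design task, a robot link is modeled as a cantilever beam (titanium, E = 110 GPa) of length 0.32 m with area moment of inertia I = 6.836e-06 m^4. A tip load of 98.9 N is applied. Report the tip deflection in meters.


delta = F*L^3/(3*E*I) = 98.9*0.32^3/(3*1.100e+11*6.836e-06)
      = 3.2407552/2255880 = 1.4366e-06

1.4366e-06 m


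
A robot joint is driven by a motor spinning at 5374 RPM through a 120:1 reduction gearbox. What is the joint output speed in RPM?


omega_joint = omega_motor / N = 5374 / 120 = 44.7833

44.7833 RPM


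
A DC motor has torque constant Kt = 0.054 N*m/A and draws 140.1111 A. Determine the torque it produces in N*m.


tau = Kt * I = 0.054*140.1111 = 7.5660

7.5660 N*m


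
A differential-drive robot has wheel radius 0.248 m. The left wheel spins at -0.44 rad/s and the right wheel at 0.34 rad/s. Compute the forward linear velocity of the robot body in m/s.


v = r*(wR + wL)/2 = 0.248*(0.34 + -0.44)/2 = -0.0124

-0.0124 m/s


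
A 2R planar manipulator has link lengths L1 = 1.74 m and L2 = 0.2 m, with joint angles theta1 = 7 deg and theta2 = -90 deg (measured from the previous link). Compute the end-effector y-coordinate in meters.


y = L1*sin(th1) + L2*sin(th1+th2) = 1.74*sin(7 deg) + 0.2*sin(-83 deg) = 0.0135

0.0135 m


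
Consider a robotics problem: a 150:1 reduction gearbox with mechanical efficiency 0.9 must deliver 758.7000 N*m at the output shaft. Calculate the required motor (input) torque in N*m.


tau_in = tau_out / (N * eta) = 758.7000 / (150 * 0.9) = 5.6200

5.6200 N*m


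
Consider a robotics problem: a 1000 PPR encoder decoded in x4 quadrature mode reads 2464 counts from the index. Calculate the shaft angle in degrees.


angle = counts * 360 / (PPR*4) = 2464 * 360 / 4000 = 221.7600

221.7600 degrees


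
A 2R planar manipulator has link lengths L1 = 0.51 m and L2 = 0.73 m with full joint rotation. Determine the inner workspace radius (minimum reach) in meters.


r_min = |L1 - L2| = |0.51 - 0.73| = 0.2200

0.2200 m


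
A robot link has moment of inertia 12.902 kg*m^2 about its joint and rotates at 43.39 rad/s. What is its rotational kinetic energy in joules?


KE = (1/2)*I*omega^2 = 0.5*12.902*43.39^2 = 12145.2467

12145.2467 J


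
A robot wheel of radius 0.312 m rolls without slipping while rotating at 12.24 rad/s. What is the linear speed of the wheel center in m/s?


v = omega * r = 12.24 * 0.312 = 3.8189

3.8189 m/s


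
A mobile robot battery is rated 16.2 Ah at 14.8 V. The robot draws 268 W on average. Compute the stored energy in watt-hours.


E = capacity * V = 16.2*14.8 = 239.7600

239.7600 Wh


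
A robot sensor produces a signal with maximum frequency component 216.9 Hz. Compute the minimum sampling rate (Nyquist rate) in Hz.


f_s,min = 2*f_max = 2*216.9 = 433.8000

433.8000 Hz


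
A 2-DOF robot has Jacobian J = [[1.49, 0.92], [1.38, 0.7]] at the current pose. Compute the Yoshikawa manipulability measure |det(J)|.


det(J) = 1.49*0.7 - (0.92)*(1.38) = -0.2266
|det(J)| = 0.2266

0.2266


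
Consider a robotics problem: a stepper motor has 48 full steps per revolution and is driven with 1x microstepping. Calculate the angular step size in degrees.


step = 360/(48*1) = 360/48 = 7.5000

7.5000 degrees


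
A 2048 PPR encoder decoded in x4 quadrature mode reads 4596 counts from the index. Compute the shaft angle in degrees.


angle = counts * 360 / (PPR*4) = 4596 * 360 / 8192 = 201.9727

201.9727 degrees


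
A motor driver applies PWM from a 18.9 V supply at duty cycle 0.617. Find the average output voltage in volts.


V_avg = V_supply * D = 18.9*0.617 = 11.6613

11.6613 V


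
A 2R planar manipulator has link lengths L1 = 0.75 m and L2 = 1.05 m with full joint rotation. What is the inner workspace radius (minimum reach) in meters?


r_min = |L1 - L2| = |0.75 - 1.05| = 0.3000

0.3000 m


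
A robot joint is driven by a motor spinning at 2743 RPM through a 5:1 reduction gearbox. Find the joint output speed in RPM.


omega_joint = omega_motor / N = 2743 / 5 = 548.6000

548.6000 RPM


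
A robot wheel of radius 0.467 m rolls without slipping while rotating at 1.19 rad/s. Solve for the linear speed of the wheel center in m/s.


v = omega * r = 1.19 * 0.467 = 0.5557

0.5557 m/s


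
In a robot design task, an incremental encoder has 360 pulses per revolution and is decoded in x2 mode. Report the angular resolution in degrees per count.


resolution = 360 / (PPR * 2) = 360 / 720 = 0.5000

0.5000 degrees


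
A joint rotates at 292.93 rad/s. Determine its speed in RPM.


RPM = 292.93 * 60/(2*pi) = 2797.2754

2797.2754 RPM


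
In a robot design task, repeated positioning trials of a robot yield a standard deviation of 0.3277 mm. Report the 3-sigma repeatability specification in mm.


repeatability = 3*sigma = 3*0.3277 = 0.9831

0.9831 mm


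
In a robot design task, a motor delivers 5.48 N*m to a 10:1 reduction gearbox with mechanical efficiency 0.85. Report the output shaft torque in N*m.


tau_out = tau_in * N * eta = 5.48 * 10 * 0.85 = 46.5800

46.5800 N*m


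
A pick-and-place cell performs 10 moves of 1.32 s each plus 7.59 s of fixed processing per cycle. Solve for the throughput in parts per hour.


T_cycle = 10*1.32 + 7.59 = 20.7900 s
rate = 3600/T = 173.1602

173.1602 parts/hour


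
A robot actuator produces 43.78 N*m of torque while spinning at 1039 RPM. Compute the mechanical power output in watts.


omega = 1039 * 2*pi/60 = 108.803826 rad/s
P = tau * omega = 43.78 * 108.803826 = 4763.4315

4763.4315 W


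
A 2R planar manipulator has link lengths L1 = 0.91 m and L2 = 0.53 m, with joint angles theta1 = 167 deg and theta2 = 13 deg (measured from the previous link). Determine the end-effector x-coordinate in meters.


x = L1*cos(th1) + L2*cos(th1+th2) = 0.91*cos(167 deg) + 0.53*cos(180 deg) = -1.4167

-1.4167 m


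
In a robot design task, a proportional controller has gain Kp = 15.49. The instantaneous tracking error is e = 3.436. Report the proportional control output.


u_P = Kp * e = 15.49 * 3.436 = 53.2236

53.2236


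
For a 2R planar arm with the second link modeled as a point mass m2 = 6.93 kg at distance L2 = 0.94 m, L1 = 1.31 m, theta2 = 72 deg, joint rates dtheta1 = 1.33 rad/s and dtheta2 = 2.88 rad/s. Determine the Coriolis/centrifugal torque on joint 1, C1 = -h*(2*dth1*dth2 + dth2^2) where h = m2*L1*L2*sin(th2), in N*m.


h = m2*L1*L2*sin(th2) = 6.93*1.31*0.94*sin(72 deg) = 8.115938
C1 = -h*(2*1.33*2.88 + 2.88^2) = -8.115938*15.9552 = -129.4914

-129.4914 N*m


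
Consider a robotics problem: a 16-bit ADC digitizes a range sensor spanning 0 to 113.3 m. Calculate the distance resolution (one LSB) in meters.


res = range / 2^n = 113.3/2^16 = 113.3/65536 = 0.0017

0.0017 m


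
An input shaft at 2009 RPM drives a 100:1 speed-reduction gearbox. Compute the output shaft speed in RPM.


omega_out = omega_in / N = 2009 / 100 = 20.0900

20.0900 RPM


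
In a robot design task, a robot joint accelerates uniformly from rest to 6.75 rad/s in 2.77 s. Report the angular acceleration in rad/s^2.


alpha = delta_omega / t = 6.75 / 2.77 = 2.4368

2.4368 rad/s^2


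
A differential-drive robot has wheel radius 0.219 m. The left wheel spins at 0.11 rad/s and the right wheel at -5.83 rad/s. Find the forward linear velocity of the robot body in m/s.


v = r*(wR + wL)/2 = 0.219*(-5.83 + 0.11)/2 = -0.6263

-0.6263 m/s


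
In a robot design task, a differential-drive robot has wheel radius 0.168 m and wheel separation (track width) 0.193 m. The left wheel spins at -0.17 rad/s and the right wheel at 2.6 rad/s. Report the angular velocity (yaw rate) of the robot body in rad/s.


omega = r*(wR - wL)/L = 0.168*(2.6 - (-0.17))/0.193 = 2.4112

2.4112 rad/s


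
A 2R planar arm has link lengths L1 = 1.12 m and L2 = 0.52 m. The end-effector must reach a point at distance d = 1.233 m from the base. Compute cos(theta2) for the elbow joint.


cos(th2) = (d^2 - L1^2 - L2^2)/(2*L1*L2) = (1.233^2 - 1.12^2 - 0.52^2)/(2*1.12*0.52) = -0.0039

-0.0039


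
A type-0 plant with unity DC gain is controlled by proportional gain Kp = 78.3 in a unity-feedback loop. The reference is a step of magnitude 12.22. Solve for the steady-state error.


e_ss = R/(1 + Kp) = 12.22/(1 + 78.3) = 12.22/79.3000 = 0.1541

0.1541


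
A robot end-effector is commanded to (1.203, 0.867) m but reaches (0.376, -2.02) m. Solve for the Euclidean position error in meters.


dx = 0.376 - (1.203) = -0.8270, dy = -2.02 - (0.867) = -2.8870
err = sqrt(0.683929 + 8.334769) = 3.0031

3.0031 m


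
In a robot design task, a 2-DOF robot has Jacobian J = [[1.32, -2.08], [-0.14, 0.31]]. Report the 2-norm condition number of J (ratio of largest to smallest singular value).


JJ^T eigenvalues: trace(JJ^T) = 6.1845, det(JJ^T) = det(J)^2 = 0.01392400
s_max^2 = (6.1845 + sqrt(38.19234425))/2 = 6.18224774
s_min^2 = (6.1845 - sqrt(38.19234425))/2 = 0.00225226
kappa = s_max/s_min = sqrt(6.18224774/0.00225226) = 52.3919

52.3919


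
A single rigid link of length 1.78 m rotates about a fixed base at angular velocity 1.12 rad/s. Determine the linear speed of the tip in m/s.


v = L*omega = 1.78 * 1.12 = 1.9936

1.9936 m/s


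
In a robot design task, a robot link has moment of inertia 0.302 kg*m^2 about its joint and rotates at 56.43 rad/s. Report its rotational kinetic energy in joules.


KE = (1/2)*I*omega^2 = 0.5*0.302*56.43^2 = 480.8361

480.8361 J


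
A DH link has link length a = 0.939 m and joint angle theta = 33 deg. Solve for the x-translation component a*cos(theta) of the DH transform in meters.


a*cos(theta) = 0.939*cos(33 deg) = 0.7875

0.7875 m


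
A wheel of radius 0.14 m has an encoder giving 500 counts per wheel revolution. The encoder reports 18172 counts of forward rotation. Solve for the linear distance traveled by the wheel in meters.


revs = 18172/500 = 36.344000
d = revs * 2*pi*r = 36.344000 * 2*pi*0.14 = 31.9699

31.9699 m


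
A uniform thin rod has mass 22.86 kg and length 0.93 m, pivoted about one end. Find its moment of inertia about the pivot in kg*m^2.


I = (1/3)*m*L^2 = (1/3)*22.86*0.93^2 = 6.5905

6.5905 kg*m^2


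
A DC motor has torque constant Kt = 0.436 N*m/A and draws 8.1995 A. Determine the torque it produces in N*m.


tau = Kt * I = 0.436*8.1995 = 3.5750

3.5750 N*m


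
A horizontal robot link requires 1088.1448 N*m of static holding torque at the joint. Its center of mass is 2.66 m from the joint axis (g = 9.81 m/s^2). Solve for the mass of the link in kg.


m = tau / (g*L) = 1088.1448 / (9.81 * 2.66) = 41.7000

41.7000 kg


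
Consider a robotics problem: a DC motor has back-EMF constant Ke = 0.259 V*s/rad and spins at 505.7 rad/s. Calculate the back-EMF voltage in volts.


V_emf = Ke * omega = 0.259*505.7 = 130.9763

130.9763 V


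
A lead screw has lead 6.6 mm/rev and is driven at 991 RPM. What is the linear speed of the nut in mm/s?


v = lead * (RPM/60) = 6.6*991/60 = 109.0100

109.0100 mm/s


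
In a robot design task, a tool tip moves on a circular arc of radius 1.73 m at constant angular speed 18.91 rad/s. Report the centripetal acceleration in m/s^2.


a_c = omega^2 * r = 18.91^2 * 1.73 = 618.6274

618.6274 m/s^2


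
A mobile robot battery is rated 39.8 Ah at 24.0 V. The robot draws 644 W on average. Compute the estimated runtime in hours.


E = 39.8*24.0 = 955.2000 Wh
t = E/P = 955.2000/644 = 1.4832

1.4832 hours


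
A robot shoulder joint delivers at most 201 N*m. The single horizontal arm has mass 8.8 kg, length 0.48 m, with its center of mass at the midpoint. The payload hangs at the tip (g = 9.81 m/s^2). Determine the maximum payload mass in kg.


tau_arm = m_arm*g*(L/2) = 8.8*9.81*0.48/2 = 20.7187 N*m
tau_payload = tau_max - tau_arm = 201 - 20.7187 = 180.2813
m_payload = tau_payload / (g*L) = 180.2813 / (9.81*0.48) = 38.2860

38.2860 kg


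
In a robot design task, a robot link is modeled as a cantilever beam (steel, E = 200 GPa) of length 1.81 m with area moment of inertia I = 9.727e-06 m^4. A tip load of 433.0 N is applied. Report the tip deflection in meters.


delta = F*L^3/(3*E*I) = 433.0*1.81^3/(3*2.000e+11*9.727e-06)
      = 2567.577853/5836200 = 4.3994e-04

4.3994e-04 m


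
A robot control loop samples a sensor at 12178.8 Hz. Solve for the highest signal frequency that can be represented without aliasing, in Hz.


f_max = f_s/2 = 12178.8/2 = 6089.4000

6089.4000 Hz


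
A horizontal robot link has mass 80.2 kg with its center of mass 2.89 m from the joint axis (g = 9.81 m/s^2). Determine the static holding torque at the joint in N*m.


tau = m*g*L = 80.2 * 9.81 * 2.89 = 2273.7422

2273.7422 N*m


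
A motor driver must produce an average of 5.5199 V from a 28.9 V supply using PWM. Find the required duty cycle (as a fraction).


D = V_avg/V_supply = 5.5199/28.9 = 0.1910

0.1910


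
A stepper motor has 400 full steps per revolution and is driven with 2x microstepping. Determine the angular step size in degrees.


step = 360/(400*2) = 360/800 = 0.4500

0.4500 degrees


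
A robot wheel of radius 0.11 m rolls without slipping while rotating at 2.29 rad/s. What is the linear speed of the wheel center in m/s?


v = omega * r = 2.29 * 0.11 = 0.2519

0.2519 m/s


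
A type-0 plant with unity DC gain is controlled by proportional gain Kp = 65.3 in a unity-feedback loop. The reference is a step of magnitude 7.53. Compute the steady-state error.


e_ss = R/(1 + Kp) = 7.53/(1 + 65.3) = 7.53/66.3000 = 0.1136

0.1136


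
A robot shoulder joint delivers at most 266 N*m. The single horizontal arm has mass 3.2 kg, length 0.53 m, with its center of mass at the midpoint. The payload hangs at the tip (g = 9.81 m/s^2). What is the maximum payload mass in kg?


tau_arm = m_arm*g*(L/2) = 3.2*9.81*0.53/2 = 8.3189 N*m
tau_payload = tau_max - tau_arm = 266 - 8.3189 = 257.6811
m_payload = tau_payload / (g*L) = 257.6811 / (9.81*0.53) = 49.5607

49.5607 kg


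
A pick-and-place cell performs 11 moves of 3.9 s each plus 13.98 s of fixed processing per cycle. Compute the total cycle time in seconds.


T = 11*3.9 + 13.98 = 56.8800

56.8800 s


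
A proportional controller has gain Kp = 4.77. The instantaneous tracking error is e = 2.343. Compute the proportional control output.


u_P = Kp * e = 4.77 * 2.343 = 11.1761

11.1761


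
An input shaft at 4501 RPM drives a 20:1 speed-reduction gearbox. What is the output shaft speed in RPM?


omega_out = omega_in / N = 4501 / 20 = 225.0500

225.0500 RPM


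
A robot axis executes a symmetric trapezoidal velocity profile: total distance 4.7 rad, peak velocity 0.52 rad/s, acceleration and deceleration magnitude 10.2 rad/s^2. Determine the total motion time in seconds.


t_acc = v/a = 0.52/10.2 = 0.050980 s
d_acc = v^2/(2a) = 0.013255 rad (each ramp)
d_cruise = 4.7 - 2*0.013255 = 4.673490 rad
t_cruise = 4.673490/0.52 = 8.987481 s
t_total = 2*0.050980 + 8.987481 = 9.0894

9.0894 s


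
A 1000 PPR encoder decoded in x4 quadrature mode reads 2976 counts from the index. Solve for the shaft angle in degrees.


angle = counts * 360 / (PPR*4) = 2976 * 360 / 4000 = 267.8400

267.8400 degrees


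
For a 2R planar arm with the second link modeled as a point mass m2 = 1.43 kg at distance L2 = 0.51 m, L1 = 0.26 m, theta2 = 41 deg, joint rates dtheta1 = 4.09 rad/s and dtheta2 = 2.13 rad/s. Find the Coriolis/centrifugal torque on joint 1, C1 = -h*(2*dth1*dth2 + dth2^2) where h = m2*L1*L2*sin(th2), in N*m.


h = m2*L1*L2*sin(th2) = 1.43*0.26*0.51*sin(41 deg) = 0.124401
C1 = -h*(2*4.09*2.13 + 2.13^2) = -0.124401*21.9603 = -2.7319

-2.7319 N*m


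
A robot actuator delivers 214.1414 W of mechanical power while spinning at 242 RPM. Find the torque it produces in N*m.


omega = 242 * 2*pi/60 = 25.342181 rad/s
tau = P / omega = 214.1414 / 25.342181 = 8.4500

8.4500 N*m


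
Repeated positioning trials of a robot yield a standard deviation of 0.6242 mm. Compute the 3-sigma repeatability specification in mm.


repeatability = 3*sigma = 3*0.6242 = 1.8726

1.8726 mm


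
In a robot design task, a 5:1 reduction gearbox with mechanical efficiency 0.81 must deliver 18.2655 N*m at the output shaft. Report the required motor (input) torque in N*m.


tau_in = tau_out / (N * eta) = 18.2655 / (5 * 0.81) = 4.5100

4.5100 N*m


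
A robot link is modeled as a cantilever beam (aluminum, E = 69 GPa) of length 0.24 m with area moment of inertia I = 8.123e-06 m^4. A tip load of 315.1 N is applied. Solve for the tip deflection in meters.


delta = F*L^3/(3*E*I) = 315.1*0.24^3/(3*6.900e+10*8.123e-06)
      = 4.3559424/1681461 = 2.5906e-06

2.5906e-06 m


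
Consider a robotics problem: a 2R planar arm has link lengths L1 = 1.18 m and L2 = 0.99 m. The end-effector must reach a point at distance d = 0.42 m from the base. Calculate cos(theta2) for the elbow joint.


cos(th2) = (d^2 - L1^2 - L2^2)/(2*L1*L2) = (0.42^2 - 1.18^2 - 0.99^2)/(2*1.18*0.99) = -0.9400

-0.9400


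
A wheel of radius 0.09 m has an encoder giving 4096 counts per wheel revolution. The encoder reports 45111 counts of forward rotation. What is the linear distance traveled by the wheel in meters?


revs = 45111/4096 = 11.013428
d = revs * 2*pi*r = 11.013428 * 2*pi*0.09 = 6.2279

6.2279 m


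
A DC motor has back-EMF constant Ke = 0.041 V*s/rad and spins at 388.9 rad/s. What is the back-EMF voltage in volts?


V_emf = Ke * omega = 0.041*388.9 = 15.9449

15.9449 V


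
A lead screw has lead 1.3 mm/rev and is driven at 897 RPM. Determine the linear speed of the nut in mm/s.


v = lead * (RPM/60) = 1.3*897/60 = 19.4350

19.4350 mm/s


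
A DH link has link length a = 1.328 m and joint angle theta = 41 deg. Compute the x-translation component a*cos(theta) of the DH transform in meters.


a*cos(theta) = 1.328*cos(41 deg) = 1.0023

1.0023 m


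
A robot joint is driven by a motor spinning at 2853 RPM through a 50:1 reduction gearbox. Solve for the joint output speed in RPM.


omega_joint = omega_motor / N = 2853 / 50 = 57.0600

57.0600 RPM


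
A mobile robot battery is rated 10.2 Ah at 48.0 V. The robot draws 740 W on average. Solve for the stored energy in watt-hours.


E = capacity * V = 10.2*48.0 = 489.6000

489.6000 Wh


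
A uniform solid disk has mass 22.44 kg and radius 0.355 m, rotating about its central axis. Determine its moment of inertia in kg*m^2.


I = (1/2)*m*R^2 = 0.5*22.44*0.355^2 = 1.4140

1.4140 kg*m^2


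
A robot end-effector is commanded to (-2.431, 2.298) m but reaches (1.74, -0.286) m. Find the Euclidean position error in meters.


dx = 1.74 - (-2.431) = 4.1710, dy = -0.286 - (2.298) = -2.5840
err = sqrt(17.397241 + 6.677056) = 4.9066

4.9066 m


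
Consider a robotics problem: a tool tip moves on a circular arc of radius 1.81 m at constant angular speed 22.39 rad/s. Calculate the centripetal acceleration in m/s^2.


a_c = omega^2 * r = 22.39^2 * 1.81 = 907.3749

907.3749 m/s^2


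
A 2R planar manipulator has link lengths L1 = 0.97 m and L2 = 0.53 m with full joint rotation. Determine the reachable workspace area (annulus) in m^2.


r_max = L1 + L2 = 1.5000, r_min = |L1 - L2| = 0.4400
A = pi*(r_max^2 - r_min^2) = pi*(2.2500 - 0.1936) = 6.4604

6.4604 m^2


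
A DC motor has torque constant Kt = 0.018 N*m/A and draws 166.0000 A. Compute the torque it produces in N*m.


tau = Kt * I = 0.018*166.0000 = 2.9880

2.9880 N*m


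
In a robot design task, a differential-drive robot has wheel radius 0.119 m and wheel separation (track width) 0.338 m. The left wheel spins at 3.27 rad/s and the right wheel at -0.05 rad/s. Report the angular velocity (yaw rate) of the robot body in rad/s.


omega = r*(wR - wL)/L = 0.119*(-0.05 - (3.27))/0.338 = -1.1689

-1.1689 rad/s


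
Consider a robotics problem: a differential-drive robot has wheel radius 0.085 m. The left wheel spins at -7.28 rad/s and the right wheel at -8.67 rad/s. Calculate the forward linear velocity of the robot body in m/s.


v = r*(wR + wL)/2 = 0.085*(-8.67 + -7.28)/2 = -0.6779

-0.6779 m/s


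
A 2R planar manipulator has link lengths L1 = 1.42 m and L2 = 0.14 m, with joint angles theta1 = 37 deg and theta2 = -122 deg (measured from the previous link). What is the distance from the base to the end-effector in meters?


x = L1*cos(th1) + L2*cos(th1+th2) = 1.146264
y = L1*sin(th1) + L2*sin(th1+th2) = 0.715110
d = sqrt(x^2 + y^2) = sqrt(1.313921 + 0.511382) = 1.3510

1.3510 m


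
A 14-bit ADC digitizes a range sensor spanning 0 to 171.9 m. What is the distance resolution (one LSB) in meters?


res = range / 2^n = 171.9/2^14 = 171.9/16384 = 0.0105

0.0105 m


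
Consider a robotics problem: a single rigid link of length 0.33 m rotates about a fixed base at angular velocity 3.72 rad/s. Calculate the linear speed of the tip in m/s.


v = L*omega = 0.33 * 3.72 = 1.2276

1.2276 m/s


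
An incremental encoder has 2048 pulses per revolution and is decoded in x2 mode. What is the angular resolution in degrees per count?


resolution = 360 / (PPR * 2) = 360 / 4096 = 0.0879

0.0879 degrees


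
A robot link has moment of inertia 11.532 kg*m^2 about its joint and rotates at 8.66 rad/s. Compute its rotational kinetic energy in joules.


KE = (1/2)*I*omega^2 = 0.5*11.532*8.66^2 = 432.4246

432.4246 J


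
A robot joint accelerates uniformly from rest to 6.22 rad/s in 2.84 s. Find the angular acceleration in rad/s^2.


alpha = delta_omega / t = 6.22 / 2.84 = 2.1901

2.1901 rad/s^2


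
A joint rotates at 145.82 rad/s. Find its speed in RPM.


RPM = 145.82 * 60/(2*pi) = 1392.4784

1392.4784 RPM


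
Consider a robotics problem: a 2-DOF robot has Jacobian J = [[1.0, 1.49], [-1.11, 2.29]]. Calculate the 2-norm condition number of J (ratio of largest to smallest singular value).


JJ^T eigenvalues: trace(JJ^T) = 9.6963, det(JJ^T) = det(J)^2 = 15.55434721
s_max^2 = (9.6963 + sqrt(31.80084485))/2 = 7.66776189
s_min^2 = (9.6963 - sqrt(31.80084485))/2 = 2.02853811
kappa = s_max/s_min = sqrt(7.66776189/2.02853811) = 1.9442

1.9442


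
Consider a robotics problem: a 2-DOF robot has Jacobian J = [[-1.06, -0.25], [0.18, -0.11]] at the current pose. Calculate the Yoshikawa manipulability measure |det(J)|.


det(J) = -1.06*-0.11 - (-0.25)*(0.18) = 0.1616
|det(J)| = 0.1616

0.1616


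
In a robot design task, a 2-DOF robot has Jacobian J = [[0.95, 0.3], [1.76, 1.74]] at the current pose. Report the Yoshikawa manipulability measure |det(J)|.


det(J) = 0.95*1.74 - (0.3)*(1.76) = 1.1250
|det(J)| = 1.1250

1.1250


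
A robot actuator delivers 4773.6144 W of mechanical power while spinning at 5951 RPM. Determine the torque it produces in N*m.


omega = 5951 * 2*pi/60 = 623.187263 rad/s
tau = P / omega = 4773.6144 / 623.187263 = 7.6600

7.6600 N*m


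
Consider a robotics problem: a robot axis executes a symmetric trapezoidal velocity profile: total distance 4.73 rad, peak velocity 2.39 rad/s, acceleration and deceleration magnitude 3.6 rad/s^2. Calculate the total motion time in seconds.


t_acc = v/a = 2.39/3.6 = 0.663889 s
d_acc = v^2/(2a) = 0.793347 rad (each ramp)
d_cruise = 4.73 - 2*0.793347 = 3.143306 rad
t_cruise = 3.143306/2.39 = 1.315191 s
t_total = 2*0.663889 + 1.315191 = 2.6430

2.6430 s


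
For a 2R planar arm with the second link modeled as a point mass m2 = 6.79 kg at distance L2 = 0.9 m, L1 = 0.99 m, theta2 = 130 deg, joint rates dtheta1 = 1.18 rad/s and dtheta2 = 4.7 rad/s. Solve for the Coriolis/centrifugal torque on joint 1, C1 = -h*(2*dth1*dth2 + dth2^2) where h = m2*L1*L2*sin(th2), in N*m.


h = m2*L1*L2*sin(th2) = 6.79*0.99*0.9*sin(130 deg) = 4.634485
C1 = -h*(2*1.18*4.7 + 4.7^2) = -4.634485*33.1820 = -153.7815

-153.7815 N*m


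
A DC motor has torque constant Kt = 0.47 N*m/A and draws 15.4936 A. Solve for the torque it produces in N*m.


tau = Kt * I = 0.47*15.4936 = 7.2820

7.2820 N*m


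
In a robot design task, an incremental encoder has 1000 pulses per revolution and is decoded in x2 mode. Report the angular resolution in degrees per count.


resolution = 360 / (PPR * 2) = 360 / 2000 = 0.1800

0.1800 degrees


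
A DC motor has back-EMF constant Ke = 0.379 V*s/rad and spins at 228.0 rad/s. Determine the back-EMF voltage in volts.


V_emf = Ke * omega = 0.379*228.0 = 86.4120

86.4120 V


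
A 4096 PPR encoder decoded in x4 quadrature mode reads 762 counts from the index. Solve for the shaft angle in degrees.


angle = counts * 360 / (PPR*4) = 762 * 360 / 16384 = 16.7432

16.7432 degrees


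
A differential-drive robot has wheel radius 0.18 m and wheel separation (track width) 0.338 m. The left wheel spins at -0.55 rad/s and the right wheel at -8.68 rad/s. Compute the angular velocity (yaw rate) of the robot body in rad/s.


omega = r*(wR - wL)/L = 0.18*(-8.68 - (-0.55))/0.338 = -4.3296

-4.3296 rad/s


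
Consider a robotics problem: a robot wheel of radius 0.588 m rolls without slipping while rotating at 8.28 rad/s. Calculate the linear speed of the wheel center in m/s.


v = omega * r = 8.28 * 0.588 = 4.8686

4.8686 m/s


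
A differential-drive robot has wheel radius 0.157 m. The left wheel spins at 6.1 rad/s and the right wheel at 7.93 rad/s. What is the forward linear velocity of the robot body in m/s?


v = r*(wR + wL)/2 = 0.157*(7.93 + 6.1)/2 = 1.1014

1.1014 m/s


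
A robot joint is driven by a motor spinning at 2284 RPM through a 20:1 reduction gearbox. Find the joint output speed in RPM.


omega_joint = omega_motor / N = 2284 / 20 = 114.2000

114.2000 RPM


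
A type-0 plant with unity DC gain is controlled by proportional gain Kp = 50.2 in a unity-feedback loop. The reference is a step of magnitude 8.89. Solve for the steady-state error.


e_ss = R/(1 + Kp) = 8.89/(1 + 50.2) = 8.89/51.2000 = 0.1736

0.1736


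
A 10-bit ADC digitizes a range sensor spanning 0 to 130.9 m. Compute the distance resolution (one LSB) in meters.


res = range / 2^n = 130.9/2^10 = 130.9/1024 = 0.1278

0.1278 m


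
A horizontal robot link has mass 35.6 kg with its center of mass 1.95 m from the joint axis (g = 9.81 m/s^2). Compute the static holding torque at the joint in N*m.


tau = m*g*L = 35.6 * 9.81 * 1.95 = 681.0102

681.0102 N*m


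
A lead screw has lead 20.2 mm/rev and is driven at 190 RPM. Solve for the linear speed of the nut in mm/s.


v = lead * (RPM/60) = 20.2*190/60 = 63.9667

63.9667 mm/s


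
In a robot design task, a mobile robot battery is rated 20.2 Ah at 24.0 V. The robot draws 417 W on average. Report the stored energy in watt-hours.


E = capacity * V = 20.2*24.0 = 484.8000

484.8000 Wh


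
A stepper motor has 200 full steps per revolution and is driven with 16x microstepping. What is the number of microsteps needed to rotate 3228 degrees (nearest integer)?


step_size = 360/(200*16) = 360/3200 = 0.112500 deg
n = 3228/(360/3200) = 3228*3200/360 = 28693.3333 -> 28693

28693 steps


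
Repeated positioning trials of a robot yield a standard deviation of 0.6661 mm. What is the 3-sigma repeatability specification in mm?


repeatability = 3*sigma = 3*0.6661 = 1.9983

1.9983 mm


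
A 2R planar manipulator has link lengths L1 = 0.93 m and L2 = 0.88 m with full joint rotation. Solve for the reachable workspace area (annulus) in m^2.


r_max = L1 + L2 = 1.8100, r_min = |L1 - L2| = 0.0500
A = pi*(r_max^2 - r_min^2) = pi*(3.2761 - 0.0025) = 10.2843

10.2843 m^2


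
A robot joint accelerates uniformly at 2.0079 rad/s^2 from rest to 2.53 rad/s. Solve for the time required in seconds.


t = delta_omega / alpha = 2.53 / 2.0079 = 1.2600

1.2600 s


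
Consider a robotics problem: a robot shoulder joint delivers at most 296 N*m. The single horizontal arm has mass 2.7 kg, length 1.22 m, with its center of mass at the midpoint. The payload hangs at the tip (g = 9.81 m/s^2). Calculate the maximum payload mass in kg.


tau_arm = m_arm*g*(L/2) = 2.7*9.81*1.22/2 = 16.1571 N*m
tau_payload = tau_max - tau_arm = 296 - 16.1571 = 279.8429
m_payload = tau_payload / (g*L) = 279.8429 / (9.81*1.22) = 23.3822

23.3822 kg


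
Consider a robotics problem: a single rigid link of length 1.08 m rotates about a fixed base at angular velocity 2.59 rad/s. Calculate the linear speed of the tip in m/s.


v = L*omega = 1.08 * 2.59 = 2.7972

2.7972 m/s


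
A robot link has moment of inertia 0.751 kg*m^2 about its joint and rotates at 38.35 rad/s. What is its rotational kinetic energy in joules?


KE = (1/2)*I*omega^2 = 0.5*0.751*38.35^2 = 552.2563

552.2563 J


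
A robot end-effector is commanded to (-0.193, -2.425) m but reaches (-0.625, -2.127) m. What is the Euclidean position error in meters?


dx = -0.625 - (-0.193) = -0.4320, dy = -2.127 - (-2.425) = 0.2980
err = sqrt(0.186624 + 0.088804) = 0.5248

0.5248 m


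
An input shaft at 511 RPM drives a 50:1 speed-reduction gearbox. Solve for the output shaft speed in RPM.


omega_out = omega_in / N = 511 / 50 = 10.2200

10.2200 RPM


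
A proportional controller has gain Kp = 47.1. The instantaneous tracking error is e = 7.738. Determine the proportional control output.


u_P = Kp * e = 47.1 * 7.738 = 364.4598

364.4598


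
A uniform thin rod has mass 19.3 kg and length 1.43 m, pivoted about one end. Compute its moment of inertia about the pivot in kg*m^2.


I = (1/3)*m*L^2 = (1/3)*19.3*1.43^2 = 13.1555

13.1555 kg*m^2


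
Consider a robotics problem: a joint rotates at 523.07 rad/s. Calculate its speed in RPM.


RPM = 523.07 * 60/(2*pi) = 4994.9506

4994.9506 RPM


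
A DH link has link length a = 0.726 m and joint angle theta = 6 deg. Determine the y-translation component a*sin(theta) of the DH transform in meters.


a*sin(theta) = 0.726*sin(6 deg) = 0.0759

0.0759 m
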